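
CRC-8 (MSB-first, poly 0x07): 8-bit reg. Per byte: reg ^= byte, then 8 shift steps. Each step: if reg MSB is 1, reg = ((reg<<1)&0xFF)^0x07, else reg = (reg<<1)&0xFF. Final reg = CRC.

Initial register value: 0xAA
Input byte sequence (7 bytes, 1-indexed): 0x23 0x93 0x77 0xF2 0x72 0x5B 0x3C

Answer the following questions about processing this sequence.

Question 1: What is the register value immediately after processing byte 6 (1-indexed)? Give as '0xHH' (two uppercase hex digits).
After byte 1 (0x23): reg=0xB6
After byte 2 (0x93): reg=0xFB
After byte 3 (0x77): reg=0xAD
After byte 4 (0xF2): reg=0x9A
After byte 5 (0x72): reg=0x96
After byte 6 (0x5B): reg=0x6D

Answer: 0x6D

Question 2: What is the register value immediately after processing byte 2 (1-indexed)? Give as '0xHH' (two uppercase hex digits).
After byte 1 (0x23): reg=0xB6
After byte 2 (0x93): reg=0xFB

Answer: 0xFB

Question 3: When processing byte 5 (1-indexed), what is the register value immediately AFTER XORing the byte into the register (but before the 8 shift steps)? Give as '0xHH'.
Register before byte 5: 0x9A
Byte 5: 0x72
0x9A XOR 0x72 = 0xE8

Answer: 0xE8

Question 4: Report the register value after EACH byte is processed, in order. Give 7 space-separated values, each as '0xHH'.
0xB6 0xFB 0xAD 0x9A 0x96 0x6D 0xB0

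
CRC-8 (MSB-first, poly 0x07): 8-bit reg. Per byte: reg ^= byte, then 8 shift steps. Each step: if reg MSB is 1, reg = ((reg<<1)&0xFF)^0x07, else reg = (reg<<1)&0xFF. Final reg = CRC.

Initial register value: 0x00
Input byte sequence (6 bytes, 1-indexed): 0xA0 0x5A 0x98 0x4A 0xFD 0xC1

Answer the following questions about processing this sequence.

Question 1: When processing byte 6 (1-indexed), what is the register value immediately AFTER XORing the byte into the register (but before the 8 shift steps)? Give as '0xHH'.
Register before byte 6: 0x4F
Byte 6: 0xC1
0x4F XOR 0xC1 = 0x8E

Answer: 0x8E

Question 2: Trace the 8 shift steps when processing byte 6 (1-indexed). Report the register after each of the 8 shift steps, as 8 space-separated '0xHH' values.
Answer: 0x1B 0x36 0x6C 0xD8 0xB7 0x69 0xD2 0xA3

Derivation:
After byte 1 (0xA0): reg=0x69
After byte 2 (0x5A): reg=0x99
After byte 3 (0x98): reg=0x07
After byte 4 (0x4A): reg=0xE4
After byte 5 (0xFD): reg=0x4F
Register before byte 6: 0x4F
After XOR with byte 0xC1: 0x8E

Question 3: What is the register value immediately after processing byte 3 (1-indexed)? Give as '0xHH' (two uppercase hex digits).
Answer: 0x07

Derivation:
After byte 1 (0xA0): reg=0x69
After byte 2 (0x5A): reg=0x99
After byte 3 (0x98): reg=0x07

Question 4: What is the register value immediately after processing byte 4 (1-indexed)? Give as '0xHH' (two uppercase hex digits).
Answer: 0xE4

Derivation:
After byte 1 (0xA0): reg=0x69
After byte 2 (0x5A): reg=0x99
After byte 3 (0x98): reg=0x07
After byte 4 (0x4A): reg=0xE4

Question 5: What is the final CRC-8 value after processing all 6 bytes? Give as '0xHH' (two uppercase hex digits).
After byte 1 (0xA0): reg=0x69
After byte 2 (0x5A): reg=0x99
After byte 3 (0x98): reg=0x07
After byte 4 (0x4A): reg=0xE4
After byte 5 (0xFD): reg=0x4F
After byte 6 (0xC1): reg=0xA3

Answer: 0xA3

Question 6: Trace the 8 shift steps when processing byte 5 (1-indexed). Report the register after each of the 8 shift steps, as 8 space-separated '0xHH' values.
Answer: 0x32 0x64 0xC8 0x97 0x29 0x52 0xA4 0x4F

Derivation:
After byte 1 (0xA0): reg=0x69
After byte 2 (0x5A): reg=0x99
After byte 3 (0x98): reg=0x07
After byte 4 (0x4A): reg=0xE4
Register before byte 5: 0xE4
After XOR with byte 0xFD: 0x19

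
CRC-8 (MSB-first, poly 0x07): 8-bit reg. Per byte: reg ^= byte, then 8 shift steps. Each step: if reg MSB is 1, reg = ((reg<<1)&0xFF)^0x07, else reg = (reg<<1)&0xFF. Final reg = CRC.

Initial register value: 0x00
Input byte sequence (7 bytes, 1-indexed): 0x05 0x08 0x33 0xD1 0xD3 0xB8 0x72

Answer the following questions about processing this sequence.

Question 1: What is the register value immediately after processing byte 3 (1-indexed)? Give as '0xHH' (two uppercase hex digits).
After byte 1 (0x05): reg=0x1B
After byte 2 (0x08): reg=0x79
After byte 3 (0x33): reg=0xF1

Answer: 0xF1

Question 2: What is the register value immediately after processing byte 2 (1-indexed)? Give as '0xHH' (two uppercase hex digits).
After byte 1 (0x05): reg=0x1B
After byte 2 (0x08): reg=0x79

Answer: 0x79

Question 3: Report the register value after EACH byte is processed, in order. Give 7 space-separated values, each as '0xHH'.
0x1B 0x79 0xF1 0xE0 0x99 0xE7 0xE2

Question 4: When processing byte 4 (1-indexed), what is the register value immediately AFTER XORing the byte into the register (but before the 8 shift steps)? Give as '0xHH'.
Answer: 0x20

Derivation:
Register before byte 4: 0xF1
Byte 4: 0xD1
0xF1 XOR 0xD1 = 0x20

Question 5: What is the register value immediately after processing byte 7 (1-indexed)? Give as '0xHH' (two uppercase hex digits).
After byte 1 (0x05): reg=0x1B
After byte 2 (0x08): reg=0x79
After byte 3 (0x33): reg=0xF1
After byte 4 (0xD1): reg=0xE0
After byte 5 (0xD3): reg=0x99
After byte 6 (0xB8): reg=0xE7
After byte 7 (0x72): reg=0xE2

Answer: 0xE2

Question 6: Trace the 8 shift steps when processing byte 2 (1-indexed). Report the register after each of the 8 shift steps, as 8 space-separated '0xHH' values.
Answer: 0x26 0x4C 0x98 0x37 0x6E 0xDC 0xBF 0x79

Derivation:
After byte 1 (0x05): reg=0x1B
Register before byte 2: 0x1B
After XOR with byte 0x08: 0x13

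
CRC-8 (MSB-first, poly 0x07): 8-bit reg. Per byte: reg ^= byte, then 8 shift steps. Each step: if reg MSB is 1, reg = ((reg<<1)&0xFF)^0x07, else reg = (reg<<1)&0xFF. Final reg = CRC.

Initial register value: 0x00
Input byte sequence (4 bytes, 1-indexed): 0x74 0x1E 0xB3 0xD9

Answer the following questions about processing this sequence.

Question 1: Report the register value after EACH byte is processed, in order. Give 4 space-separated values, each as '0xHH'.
0x4B 0xAC 0x5D 0x95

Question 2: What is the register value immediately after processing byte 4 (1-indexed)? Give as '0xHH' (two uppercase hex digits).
Answer: 0x95

Derivation:
After byte 1 (0x74): reg=0x4B
After byte 2 (0x1E): reg=0xAC
After byte 3 (0xB3): reg=0x5D
After byte 4 (0xD9): reg=0x95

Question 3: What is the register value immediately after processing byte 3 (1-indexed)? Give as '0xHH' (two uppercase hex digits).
Answer: 0x5D

Derivation:
After byte 1 (0x74): reg=0x4B
After byte 2 (0x1E): reg=0xAC
After byte 3 (0xB3): reg=0x5D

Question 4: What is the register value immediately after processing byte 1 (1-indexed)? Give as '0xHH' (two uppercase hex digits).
Answer: 0x4B

Derivation:
After byte 1 (0x74): reg=0x4B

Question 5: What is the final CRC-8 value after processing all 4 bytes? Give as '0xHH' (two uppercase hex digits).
After byte 1 (0x74): reg=0x4B
After byte 2 (0x1E): reg=0xAC
After byte 3 (0xB3): reg=0x5D
After byte 4 (0xD9): reg=0x95

Answer: 0x95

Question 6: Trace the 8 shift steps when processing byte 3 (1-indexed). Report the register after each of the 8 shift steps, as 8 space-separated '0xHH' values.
Answer: 0x3E 0x7C 0xF8 0xF7 0xE9 0xD5 0xAD 0x5D

Derivation:
After byte 1 (0x74): reg=0x4B
After byte 2 (0x1E): reg=0xAC
Register before byte 3: 0xAC
After XOR with byte 0xB3: 0x1F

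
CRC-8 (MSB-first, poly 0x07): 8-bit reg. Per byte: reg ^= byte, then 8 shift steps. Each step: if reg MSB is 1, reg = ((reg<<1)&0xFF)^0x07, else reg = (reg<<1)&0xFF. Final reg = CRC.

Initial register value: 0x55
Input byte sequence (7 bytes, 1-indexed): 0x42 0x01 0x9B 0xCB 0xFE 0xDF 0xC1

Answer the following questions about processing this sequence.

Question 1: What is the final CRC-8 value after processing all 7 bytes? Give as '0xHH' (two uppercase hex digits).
After byte 1 (0x42): reg=0x65
After byte 2 (0x01): reg=0x3B
After byte 3 (0x9B): reg=0x69
After byte 4 (0xCB): reg=0x67
After byte 5 (0xFE): reg=0xC6
After byte 6 (0xDF): reg=0x4F
After byte 7 (0xC1): reg=0xA3

Answer: 0xA3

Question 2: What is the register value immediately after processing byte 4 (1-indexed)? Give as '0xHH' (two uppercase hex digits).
After byte 1 (0x42): reg=0x65
After byte 2 (0x01): reg=0x3B
After byte 3 (0x9B): reg=0x69
After byte 4 (0xCB): reg=0x67

Answer: 0x67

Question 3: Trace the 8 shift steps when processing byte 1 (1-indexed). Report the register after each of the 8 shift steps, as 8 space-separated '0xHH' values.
Register before byte 1: 0x55
After XOR with byte 0x42: 0x17

Answer: 0x2E 0x5C 0xB8 0x77 0xEE 0xDB 0xB1 0x65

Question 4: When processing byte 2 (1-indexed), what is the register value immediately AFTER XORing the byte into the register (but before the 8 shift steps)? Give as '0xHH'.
Answer: 0x64

Derivation:
Register before byte 2: 0x65
Byte 2: 0x01
0x65 XOR 0x01 = 0x64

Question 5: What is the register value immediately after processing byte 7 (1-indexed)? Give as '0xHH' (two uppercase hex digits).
Answer: 0xA3

Derivation:
After byte 1 (0x42): reg=0x65
After byte 2 (0x01): reg=0x3B
After byte 3 (0x9B): reg=0x69
After byte 4 (0xCB): reg=0x67
After byte 5 (0xFE): reg=0xC6
After byte 6 (0xDF): reg=0x4F
After byte 7 (0xC1): reg=0xA3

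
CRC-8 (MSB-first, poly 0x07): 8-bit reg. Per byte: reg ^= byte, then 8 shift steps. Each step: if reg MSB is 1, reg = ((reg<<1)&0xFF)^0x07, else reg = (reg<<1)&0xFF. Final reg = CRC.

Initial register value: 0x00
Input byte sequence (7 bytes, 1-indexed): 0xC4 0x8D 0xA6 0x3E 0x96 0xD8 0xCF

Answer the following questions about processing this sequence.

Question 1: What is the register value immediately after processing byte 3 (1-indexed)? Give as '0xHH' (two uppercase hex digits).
Answer: 0x02

Derivation:
After byte 1 (0xC4): reg=0x52
After byte 2 (0x8D): reg=0x13
After byte 3 (0xA6): reg=0x02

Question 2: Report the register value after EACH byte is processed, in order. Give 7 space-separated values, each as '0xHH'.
0x52 0x13 0x02 0xB4 0xEE 0x82 0xE4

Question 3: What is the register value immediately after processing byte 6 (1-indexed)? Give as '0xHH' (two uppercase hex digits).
After byte 1 (0xC4): reg=0x52
After byte 2 (0x8D): reg=0x13
After byte 3 (0xA6): reg=0x02
After byte 4 (0x3E): reg=0xB4
After byte 5 (0x96): reg=0xEE
After byte 6 (0xD8): reg=0x82

Answer: 0x82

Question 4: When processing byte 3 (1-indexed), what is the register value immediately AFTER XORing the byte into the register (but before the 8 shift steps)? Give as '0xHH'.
Answer: 0xB5

Derivation:
Register before byte 3: 0x13
Byte 3: 0xA6
0x13 XOR 0xA6 = 0xB5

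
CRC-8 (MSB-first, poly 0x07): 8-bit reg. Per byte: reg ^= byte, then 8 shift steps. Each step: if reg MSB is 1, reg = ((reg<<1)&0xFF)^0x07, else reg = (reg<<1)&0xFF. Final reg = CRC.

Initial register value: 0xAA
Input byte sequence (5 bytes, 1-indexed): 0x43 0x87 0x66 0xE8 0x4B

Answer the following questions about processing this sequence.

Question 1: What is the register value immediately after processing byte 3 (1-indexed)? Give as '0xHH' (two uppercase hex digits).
Answer: 0x1C

Derivation:
After byte 1 (0x43): reg=0x91
After byte 2 (0x87): reg=0x62
After byte 3 (0x66): reg=0x1C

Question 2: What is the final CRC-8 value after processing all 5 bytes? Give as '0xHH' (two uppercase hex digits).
After byte 1 (0x43): reg=0x91
After byte 2 (0x87): reg=0x62
After byte 3 (0x66): reg=0x1C
After byte 4 (0xE8): reg=0xC2
After byte 5 (0x4B): reg=0xB6

Answer: 0xB6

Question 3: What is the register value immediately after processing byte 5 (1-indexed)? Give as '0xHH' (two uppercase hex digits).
After byte 1 (0x43): reg=0x91
After byte 2 (0x87): reg=0x62
After byte 3 (0x66): reg=0x1C
After byte 4 (0xE8): reg=0xC2
After byte 5 (0x4B): reg=0xB6

Answer: 0xB6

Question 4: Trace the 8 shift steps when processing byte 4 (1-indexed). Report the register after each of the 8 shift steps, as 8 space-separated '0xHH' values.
After byte 1 (0x43): reg=0x91
After byte 2 (0x87): reg=0x62
After byte 3 (0x66): reg=0x1C
Register before byte 4: 0x1C
After XOR with byte 0xE8: 0xF4

Answer: 0xEF 0xD9 0xB5 0x6D 0xDA 0xB3 0x61 0xC2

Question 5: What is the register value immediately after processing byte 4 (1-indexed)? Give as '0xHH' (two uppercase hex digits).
Answer: 0xC2

Derivation:
After byte 1 (0x43): reg=0x91
After byte 2 (0x87): reg=0x62
After byte 3 (0x66): reg=0x1C
After byte 4 (0xE8): reg=0xC2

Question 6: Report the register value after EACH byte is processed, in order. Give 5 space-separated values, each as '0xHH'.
0x91 0x62 0x1C 0xC2 0xB6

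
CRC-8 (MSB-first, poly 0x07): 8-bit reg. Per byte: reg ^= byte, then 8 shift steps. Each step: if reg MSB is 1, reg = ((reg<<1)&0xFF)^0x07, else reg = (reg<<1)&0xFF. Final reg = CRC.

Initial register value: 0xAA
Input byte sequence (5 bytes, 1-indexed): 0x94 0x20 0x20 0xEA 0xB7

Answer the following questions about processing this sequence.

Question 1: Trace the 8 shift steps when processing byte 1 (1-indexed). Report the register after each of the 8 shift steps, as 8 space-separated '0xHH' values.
Answer: 0x7C 0xF8 0xF7 0xE9 0xD5 0xAD 0x5D 0xBA

Derivation:
Register before byte 1: 0xAA
After XOR with byte 0x94: 0x3E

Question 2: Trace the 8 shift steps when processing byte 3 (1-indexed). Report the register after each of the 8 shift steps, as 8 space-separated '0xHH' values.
Answer: 0xD9 0xB5 0x6D 0xDA 0xB3 0x61 0xC2 0x83

Derivation:
After byte 1 (0x94): reg=0xBA
After byte 2 (0x20): reg=0xCF
Register before byte 3: 0xCF
After XOR with byte 0x20: 0xEF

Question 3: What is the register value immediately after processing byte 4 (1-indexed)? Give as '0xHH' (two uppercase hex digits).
Answer: 0x18

Derivation:
After byte 1 (0x94): reg=0xBA
After byte 2 (0x20): reg=0xCF
After byte 3 (0x20): reg=0x83
After byte 4 (0xEA): reg=0x18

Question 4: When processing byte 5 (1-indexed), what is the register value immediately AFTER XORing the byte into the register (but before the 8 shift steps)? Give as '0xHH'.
Answer: 0xAF

Derivation:
Register before byte 5: 0x18
Byte 5: 0xB7
0x18 XOR 0xB7 = 0xAF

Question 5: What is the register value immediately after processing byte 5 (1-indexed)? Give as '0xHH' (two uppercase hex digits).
Answer: 0x44

Derivation:
After byte 1 (0x94): reg=0xBA
After byte 2 (0x20): reg=0xCF
After byte 3 (0x20): reg=0x83
After byte 4 (0xEA): reg=0x18
After byte 5 (0xB7): reg=0x44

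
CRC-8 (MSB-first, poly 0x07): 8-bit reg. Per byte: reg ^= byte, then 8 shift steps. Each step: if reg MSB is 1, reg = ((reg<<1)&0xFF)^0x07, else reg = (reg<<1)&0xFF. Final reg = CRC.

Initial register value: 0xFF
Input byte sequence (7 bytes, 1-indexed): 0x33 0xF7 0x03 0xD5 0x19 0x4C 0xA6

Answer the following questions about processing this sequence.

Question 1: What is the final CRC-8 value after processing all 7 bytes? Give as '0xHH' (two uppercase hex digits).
Answer: 0xD1

Derivation:
After byte 1 (0x33): reg=0x6A
After byte 2 (0xF7): reg=0xDA
After byte 3 (0x03): reg=0x01
After byte 4 (0xD5): reg=0x22
After byte 5 (0x19): reg=0xA1
After byte 6 (0x4C): reg=0x8D
After byte 7 (0xA6): reg=0xD1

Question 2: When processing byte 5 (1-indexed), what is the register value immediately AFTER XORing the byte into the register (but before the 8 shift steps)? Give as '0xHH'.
Register before byte 5: 0x22
Byte 5: 0x19
0x22 XOR 0x19 = 0x3B

Answer: 0x3B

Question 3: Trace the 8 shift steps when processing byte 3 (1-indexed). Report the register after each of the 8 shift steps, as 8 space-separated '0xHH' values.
After byte 1 (0x33): reg=0x6A
After byte 2 (0xF7): reg=0xDA
Register before byte 3: 0xDA
After XOR with byte 0x03: 0xD9

Answer: 0xB5 0x6D 0xDA 0xB3 0x61 0xC2 0x83 0x01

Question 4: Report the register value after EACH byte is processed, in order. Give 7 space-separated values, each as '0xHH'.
0x6A 0xDA 0x01 0x22 0xA1 0x8D 0xD1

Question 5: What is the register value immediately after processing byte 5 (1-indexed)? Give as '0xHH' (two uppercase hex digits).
After byte 1 (0x33): reg=0x6A
After byte 2 (0xF7): reg=0xDA
After byte 3 (0x03): reg=0x01
After byte 4 (0xD5): reg=0x22
After byte 5 (0x19): reg=0xA1

Answer: 0xA1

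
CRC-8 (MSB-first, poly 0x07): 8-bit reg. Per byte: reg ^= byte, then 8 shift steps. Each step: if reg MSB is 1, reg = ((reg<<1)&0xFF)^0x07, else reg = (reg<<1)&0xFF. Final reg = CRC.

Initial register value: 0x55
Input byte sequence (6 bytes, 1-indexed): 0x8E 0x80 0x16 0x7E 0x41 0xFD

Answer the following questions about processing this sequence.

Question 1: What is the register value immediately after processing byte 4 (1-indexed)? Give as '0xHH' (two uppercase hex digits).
After byte 1 (0x8E): reg=0x0F
After byte 2 (0x80): reg=0xA4
After byte 3 (0x16): reg=0x17
After byte 4 (0x7E): reg=0x18

Answer: 0x18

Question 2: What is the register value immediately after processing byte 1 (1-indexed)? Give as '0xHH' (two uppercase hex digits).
Answer: 0x0F

Derivation:
After byte 1 (0x8E): reg=0x0F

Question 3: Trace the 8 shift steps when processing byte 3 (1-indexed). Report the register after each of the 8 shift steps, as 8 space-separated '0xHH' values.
Answer: 0x63 0xC6 0x8B 0x11 0x22 0x44 0x88 0x17

Derivation:
After byte 1 (0x8E): reg=0x0F
After byte 2 (0x80): reg=0xA4
Register before byte 3: 0xA4
After XOR with byte 0x16: 0xB2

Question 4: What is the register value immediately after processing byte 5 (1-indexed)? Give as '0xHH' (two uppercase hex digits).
After byte 1 (0x8E): reg=0x0F
After byte 2 (0x80): reg=0xA4
After byte 3 (0x16): reg=0x17
After byte 4 (0x7E): reg=0x18
After byte 5 (0x41): reg=0x88

Answer: 0x88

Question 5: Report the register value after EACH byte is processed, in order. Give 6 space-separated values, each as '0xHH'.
0x0F 0xA4 0x17 0x18 0x88 0x4C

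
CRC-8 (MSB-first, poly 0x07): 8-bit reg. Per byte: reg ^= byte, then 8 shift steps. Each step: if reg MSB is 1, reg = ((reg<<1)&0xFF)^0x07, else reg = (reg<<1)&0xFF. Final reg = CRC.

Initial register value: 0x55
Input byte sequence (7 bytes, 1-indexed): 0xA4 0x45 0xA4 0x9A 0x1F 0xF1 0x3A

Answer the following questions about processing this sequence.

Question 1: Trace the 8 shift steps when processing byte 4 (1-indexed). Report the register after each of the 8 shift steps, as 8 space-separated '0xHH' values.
After byte 1 (0xA4): reg=0xD9
After byte 2 (0x45): reg=0xDD
After byte 3 (0xA4): reg=0x68
Register before byte 4: 0x68
After XOR with byte 0x9A: 0xF2

Answer: 0xE3 0xC1 0x85 0x0D 0x1A 0x34 0x68 0xD0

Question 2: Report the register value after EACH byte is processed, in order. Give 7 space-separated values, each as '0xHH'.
0xD9 0xDD 0x68 0xD0 0x63 0xF7 0x6D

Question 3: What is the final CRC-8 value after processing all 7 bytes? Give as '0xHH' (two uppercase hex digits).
After byte 1 (0xA4): reg=0xD9
After byte 2 (0x45): reg=0xDD
After byte 3 (0xA4): reg=0x68
After byte 4 (0x9A): reg=0xD0
After byte 5 (0x1F): reg=0x63
After byte 6 (0xF1): reg=0xF7
After byte 7 (0x3A): reg=0x6D

Answer: 0x6D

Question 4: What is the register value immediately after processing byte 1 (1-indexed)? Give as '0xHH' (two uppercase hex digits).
After byte 1 (0xA4): reg=0xD9

Answer: 0xD9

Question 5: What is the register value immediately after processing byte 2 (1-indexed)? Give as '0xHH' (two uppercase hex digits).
Answer: 0xDD

Derivation:
After byte 1 (0xA4): reg=0xD9
After byte 2 (0x45): reg=0xDD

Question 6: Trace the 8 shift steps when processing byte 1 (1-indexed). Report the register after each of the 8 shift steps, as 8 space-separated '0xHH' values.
Answer: 0xE5 0xCD 0x9D 0x3D 0x7A 0xF4 0xEF 0xD9

Derivation:
Register before byte 1: 0x55
After XOR with byte 0xA4: 0xF1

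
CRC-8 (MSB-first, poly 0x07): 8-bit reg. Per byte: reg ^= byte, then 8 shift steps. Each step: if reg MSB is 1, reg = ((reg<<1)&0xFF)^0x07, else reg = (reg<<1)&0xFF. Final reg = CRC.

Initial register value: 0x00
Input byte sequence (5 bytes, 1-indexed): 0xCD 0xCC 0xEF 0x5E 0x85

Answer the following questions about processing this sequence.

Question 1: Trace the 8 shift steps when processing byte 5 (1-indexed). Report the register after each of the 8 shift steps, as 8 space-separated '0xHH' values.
After byte 1 (0xCD): reg=0x6D
After byte 2 (0xCC): reg=0x6E
After byte 3 (0xEF): reg=0x8E
After byte 4 (0x5E): reg=0x3E
Register before byte 5: 0x3E
After XOR with byte 0x85: 0xBB

Answer: 0x71 0xE2 0xC3 0x81 0x05 0x0A 0x14 0x28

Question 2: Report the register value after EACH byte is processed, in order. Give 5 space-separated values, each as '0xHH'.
0x6D 0x6E 0x8E 0x3E 0x28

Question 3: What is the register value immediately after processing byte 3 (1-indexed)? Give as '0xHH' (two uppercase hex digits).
After byte 1 (0xCD): reg=0x6D
After byte 2 (0xCC): reg=0x6E
After byte 3 (0xEF): reg=0x8E

Answer: 0x8E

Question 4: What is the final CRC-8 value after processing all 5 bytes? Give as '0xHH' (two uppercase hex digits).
Answer: 0x28

Derivation:
After byte 1 (0xCD): reg=0x6D
After byte 2 (0xCC): reg=0x6E
After byte 3 (0xEF): reg=0x8E
After byte 4 (0x5E): reg=0x3E
After byte 5 (0x85): reg=0x28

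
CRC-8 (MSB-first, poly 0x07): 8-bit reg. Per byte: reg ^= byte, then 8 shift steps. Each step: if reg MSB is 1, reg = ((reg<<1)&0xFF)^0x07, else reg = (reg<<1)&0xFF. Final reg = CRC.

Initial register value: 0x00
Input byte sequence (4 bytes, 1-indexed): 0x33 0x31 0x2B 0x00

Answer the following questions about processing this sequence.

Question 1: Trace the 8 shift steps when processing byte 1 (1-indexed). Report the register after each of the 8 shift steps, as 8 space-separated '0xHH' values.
Register before byte 1: 0x00
After XOR with byte 0x33: 0x33

Answer: 0x66 0xCC 0x9F 0x39 0x72 0xE4 0xCF 0x99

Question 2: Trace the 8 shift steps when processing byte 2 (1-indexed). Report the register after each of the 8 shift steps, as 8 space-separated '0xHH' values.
After byte 1 (0x33): reg=0x99
Register before byte 2: 0x99
After XOR with byte 0x31: 0xA8

Answer: 0x57 0xAE 0x5B 0xB6 0x6B 0xD6 0xAB 0x51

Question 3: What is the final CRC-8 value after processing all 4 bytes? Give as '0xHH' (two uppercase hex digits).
Answer: 0x20

Derivation:
After byte 1 (0x33): reg=0x99
After byte 2 (0x31): reg=0x51
After byte 3 (0x2B): reg=0x61
After byte 4 (0x00): reg=0x20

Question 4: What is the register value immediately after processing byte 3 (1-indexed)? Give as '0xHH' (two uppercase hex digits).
After byte 1 (0x33): reg=0x99
After byte 2 (0x31): reg=0x51
After byte 3 (0x2B): reg=0x61

Answer: 0x61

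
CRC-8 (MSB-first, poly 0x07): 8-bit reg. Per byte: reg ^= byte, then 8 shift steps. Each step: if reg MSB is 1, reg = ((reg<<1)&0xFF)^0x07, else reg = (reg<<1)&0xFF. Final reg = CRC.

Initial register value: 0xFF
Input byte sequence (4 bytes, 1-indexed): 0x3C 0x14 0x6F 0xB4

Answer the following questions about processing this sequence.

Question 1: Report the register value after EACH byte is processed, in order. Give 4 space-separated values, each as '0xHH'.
0x47 0xBE 0x39 0xAA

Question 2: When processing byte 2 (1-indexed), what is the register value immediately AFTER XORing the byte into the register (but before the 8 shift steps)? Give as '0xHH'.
Register before byte 2: 0x47
Byte 2: 0x14
0x47 XOR 0x14 = 0x53

Answer: 0x53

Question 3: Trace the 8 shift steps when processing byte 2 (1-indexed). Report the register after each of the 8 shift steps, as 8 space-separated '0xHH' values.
After byte 1 (0x3C): reg=0x47
Register before byte 2: 0x47
After XOR with byte 0x14: 0x53

Answer: 0xA6 0x4B 0x96 0x2B 0x56 0xAC 0x5F 0xBE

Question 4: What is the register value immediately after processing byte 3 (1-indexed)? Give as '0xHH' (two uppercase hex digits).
After byte 1 (0x3C): reg=0x47
After byte 2 (0x14): reg=0xBE
After byte 3 (0x6F): reg=0x39

Answer: 0x39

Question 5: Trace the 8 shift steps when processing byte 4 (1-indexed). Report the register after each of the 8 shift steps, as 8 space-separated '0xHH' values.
After byte 1 (0x3C): reg=0x47
After byte 2 (0x14): reg=0xBE
After byte 3 (0x6F): reg=0x39
Register before byte 4: 0x39
After XOR with byte 0xB4: 0x8D

Answer: 0x1D 0x3A 0x74 0xE8 0xD7 0xA9 0x55 0xAA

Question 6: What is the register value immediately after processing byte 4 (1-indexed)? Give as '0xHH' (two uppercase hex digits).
Answer: 0xAA

Derivation:
After byte 1 (0x3C): reg=0x47
After byte 2 (0x14): reg=0xBE
After byte 3 (0x6F): reg=0x39
After byte 4 (0xB4): reg=0xAA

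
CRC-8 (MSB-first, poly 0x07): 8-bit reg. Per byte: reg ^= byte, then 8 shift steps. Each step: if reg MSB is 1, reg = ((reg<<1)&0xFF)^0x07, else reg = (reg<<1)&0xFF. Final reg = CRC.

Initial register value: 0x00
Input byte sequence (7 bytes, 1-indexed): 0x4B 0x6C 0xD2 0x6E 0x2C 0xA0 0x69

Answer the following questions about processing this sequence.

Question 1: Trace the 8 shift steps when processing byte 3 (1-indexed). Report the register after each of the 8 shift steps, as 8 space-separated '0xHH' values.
After byte 1 (0x4B): reg=0xF6
After byte 2 (0x6C): reg=0xCF
Register before byte 3: 0xCF
After XOR with byte 0xD2: 0x1D

Answer: 0x3A 0x74 0xE8 0xD7 0xA9 0x55 0xAA 0x53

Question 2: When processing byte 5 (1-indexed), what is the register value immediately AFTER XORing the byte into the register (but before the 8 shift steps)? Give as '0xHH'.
Answer: 0x9F

Derivation:
Register before byte 5: 0xB3
Byte 5: 0x2C
0xB3 XOR 0x2C = 0x9F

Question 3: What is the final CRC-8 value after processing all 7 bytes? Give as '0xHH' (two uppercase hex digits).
After byte 1 (0x4B): reg=0xF6
After byte 2 (0x6C): reg=0xCF
After byte 3 (0xD2): reg=0x53
After byte 4 (0x6E): reg=0xB3
After byte 5 (0x2C): reg=0xD4
After byte 6 (0xA0): reg=0x4B
After byte 7 (0x69): reg=0xEE

Answer: 0xEE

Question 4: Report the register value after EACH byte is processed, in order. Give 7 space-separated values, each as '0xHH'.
0xF6 0xCF 0x53 0xB3 0xD4 0x4B 0xEE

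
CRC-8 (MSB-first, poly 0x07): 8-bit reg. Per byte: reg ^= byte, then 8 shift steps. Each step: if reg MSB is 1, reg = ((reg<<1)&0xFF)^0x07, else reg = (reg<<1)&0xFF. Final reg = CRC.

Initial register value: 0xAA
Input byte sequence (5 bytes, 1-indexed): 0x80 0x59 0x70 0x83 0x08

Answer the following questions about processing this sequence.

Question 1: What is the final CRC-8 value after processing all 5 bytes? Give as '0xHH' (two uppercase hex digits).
Answer: 0x35

Derivation:
After byte 1 (0x80): reg=0xD6
After byte 2 (0x59): reg=0xA4
After byte 3 (0x70): reg=0x22
After byte 4 (0x83): reg=0x6E
After byte 5 (0x08): reg=0x35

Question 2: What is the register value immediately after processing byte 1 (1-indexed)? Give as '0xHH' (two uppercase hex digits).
After byte 1 (0x80): reg=0xD6

Answer: 0xD6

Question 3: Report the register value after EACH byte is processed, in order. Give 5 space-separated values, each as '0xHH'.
0xD6 0xA4 0x22 0x6E 0x35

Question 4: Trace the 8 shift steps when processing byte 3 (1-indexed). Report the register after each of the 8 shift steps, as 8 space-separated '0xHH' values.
Answer: 0xAF 0x59 0xB2 0x63 0xC6 0x8B 0x11 0x22

Derivation:
After byte 1 (0x80): reg=0xD6
After byte 2 (0x59): reg=0xA4
Register before byte 3: 0xA4
After XOR with byte 0x70: 0xD4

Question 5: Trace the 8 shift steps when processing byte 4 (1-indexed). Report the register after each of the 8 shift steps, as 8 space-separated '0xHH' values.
After byte 1 (0x80): reg=0xD6
After byte 2 (0x59): reg=0xA4
After byte 3 (0x70): reg=0x22
Register before byte 4: 0x22
After XOR with byte 0x83: 0xA1

Answer: 0x45 0x8A 0x13 0x26 0x4C 0x98 0x37 0x6E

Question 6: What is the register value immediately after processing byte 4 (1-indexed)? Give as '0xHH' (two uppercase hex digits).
After byte 1 (0x80): reg=0xD6
After byte 2 (0x59): reg=0xA4
After byte 3 (0x70): reg=0x22
After byte 4 (0x83): reg=0x6E

Answer: 0x6E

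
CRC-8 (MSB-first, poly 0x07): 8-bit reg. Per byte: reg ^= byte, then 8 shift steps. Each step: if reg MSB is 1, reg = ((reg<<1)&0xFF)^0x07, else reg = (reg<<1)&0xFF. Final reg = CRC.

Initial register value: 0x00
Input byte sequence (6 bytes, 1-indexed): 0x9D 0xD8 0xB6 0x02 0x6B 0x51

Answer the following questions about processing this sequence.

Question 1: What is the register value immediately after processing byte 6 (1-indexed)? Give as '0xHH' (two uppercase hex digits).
After byte 1 (0x9D): reg=0xDA
After byte 2 (0xD8): reg=0x0E
After byte 3 (0xB6): reg=0x21
After byte 4 (0x02): reg=0xE9
After byte 5 (0x6B): reg=0x87
After byte 6 (0x51): reg=0x2C

Answer: 0x2C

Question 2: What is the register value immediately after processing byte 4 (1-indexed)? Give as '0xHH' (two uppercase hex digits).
After byte 1 (0x9D): reg=0xDA
After byte 2 (0xD8): reg=0x0E
After byte 3 (0xB6): reg=0x21
After byte 4 (0x02): reg=0xE9

Answer: 0xE9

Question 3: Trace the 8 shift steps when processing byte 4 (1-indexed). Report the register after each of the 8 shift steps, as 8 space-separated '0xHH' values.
Answer: 0x46 0x8C 0x1F 0x3E 0x7C 0xF8 0xF7 0xE9

Derivation:
After byte 1 (0x9D): reg=0xDA
After byte 2 (0xD8): reg=0x0E
After byte 3 (0xB6): reg=0x21
Register before byte 4: 0x21
After XOR with byte 0x02: 0x23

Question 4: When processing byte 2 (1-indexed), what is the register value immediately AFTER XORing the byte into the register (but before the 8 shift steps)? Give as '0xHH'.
Register before byte 2: 0xDA
Byte 2: 0xD8
0xDA XOR 0xD8 = 0x02

Answer: 0x02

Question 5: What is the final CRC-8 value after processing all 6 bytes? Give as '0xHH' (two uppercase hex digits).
Answer: 0x2C

Derivation:
After byte 1 (0x9D): reg=0xDA
After byte 2 (0xD8): reg=0x0E
After byte 3 (0xB6): reg=0x21
After byte 4 (0x02): reg=0xE9
After byte 5 (0x6B): reg=0x87
After byte 6 (0x51): reg=0x2C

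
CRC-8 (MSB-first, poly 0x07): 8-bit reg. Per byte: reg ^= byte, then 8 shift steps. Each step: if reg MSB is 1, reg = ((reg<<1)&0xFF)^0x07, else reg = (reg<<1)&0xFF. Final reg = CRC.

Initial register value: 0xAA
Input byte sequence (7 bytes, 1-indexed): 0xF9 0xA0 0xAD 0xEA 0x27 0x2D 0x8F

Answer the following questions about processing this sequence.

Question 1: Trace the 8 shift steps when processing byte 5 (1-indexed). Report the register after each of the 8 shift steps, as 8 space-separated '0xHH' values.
After byte 1 (0xF9): reg=0xBE
After byte 2 (0xA0): reg=0x5A
After byte 3 (0xAD): reg=0xCB
After byte 4 (0xEA): reg=0xE7
Register before byte 5: 0xE7
After XOR with byte 0x27: 0xC0

Answer: 0x87 0x09 0x12 0x24 0x48 0x90 0x27 0x4E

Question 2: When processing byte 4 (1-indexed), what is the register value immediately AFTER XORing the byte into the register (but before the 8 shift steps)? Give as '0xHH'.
Answer: 0x21

Derivation:
Register before byte 4: 0xCB
Byte 4: 0xEA
0xCB XOR 0xEA = 0x21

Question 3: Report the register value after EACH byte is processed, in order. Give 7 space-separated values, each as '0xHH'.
0xBE 0x5A 0xCB 0xE7 0x4E 0x2E 0x6E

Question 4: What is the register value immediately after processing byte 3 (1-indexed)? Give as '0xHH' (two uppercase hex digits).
After byte 1 (0xF9): reg=0xBE
After byte 2 (0xA0): reg=0x5A
After byte 3 (0xAD): reg=0xCB

Answer: 0xCB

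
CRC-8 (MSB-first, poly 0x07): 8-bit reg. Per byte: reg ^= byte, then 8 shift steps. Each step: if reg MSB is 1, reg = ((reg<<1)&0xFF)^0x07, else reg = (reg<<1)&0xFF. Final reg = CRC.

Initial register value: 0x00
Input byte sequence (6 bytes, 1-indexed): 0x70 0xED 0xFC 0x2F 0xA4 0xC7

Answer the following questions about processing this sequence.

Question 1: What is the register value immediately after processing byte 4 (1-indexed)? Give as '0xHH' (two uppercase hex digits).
Answer: 0x48

Derivation:
After byte 1 (0x70): reg=0x57
After byte 2 (0xED): reg=0x2F
After byte 3 (0xFC): reg=0x37
After byte 4 (0x2F): reg=0x48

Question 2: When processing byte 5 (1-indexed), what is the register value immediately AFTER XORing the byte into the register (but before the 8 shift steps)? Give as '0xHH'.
Answer: 0xEC

Derivation:
Register before byte 5: 0x48
Byte 5: 0xA4
0x48 XOR 0xA4 = 0xEC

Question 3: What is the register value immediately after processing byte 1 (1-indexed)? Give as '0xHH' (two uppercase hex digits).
After byte 1 (0x70): reg=0x57

Answer: 0x57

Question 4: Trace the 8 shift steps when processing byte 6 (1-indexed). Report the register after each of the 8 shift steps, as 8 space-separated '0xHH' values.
Answer: 0x9A 0x33 0x66 0xCC 0x9F 0x39 0x72 0xE4

Derivation:
After byte 1 (0x70): reg=0x57
After byte 2 (0xED): reg=0x2F
After byte 3 (0xFC): reg=0x37
After byte 4 (0x2F): reg=0x48
After byte 5 (0xA4): reg=0x8A
Register before byte 6: 0x8A
After XOR with byte 0xC7: 0x4D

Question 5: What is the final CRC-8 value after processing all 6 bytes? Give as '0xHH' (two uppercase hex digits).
After byte 1 (0x70): reg=0x57
After byte 2 (0xED): reg=0x2F
After byte 3 (0xFC): reg=0x37
After byte 4 (0x2F): reg=0x48
After byte 5 (0xA4): reg=0x8A
After byte 6 (0xC7): reg=0xE4

Answer: 0xE4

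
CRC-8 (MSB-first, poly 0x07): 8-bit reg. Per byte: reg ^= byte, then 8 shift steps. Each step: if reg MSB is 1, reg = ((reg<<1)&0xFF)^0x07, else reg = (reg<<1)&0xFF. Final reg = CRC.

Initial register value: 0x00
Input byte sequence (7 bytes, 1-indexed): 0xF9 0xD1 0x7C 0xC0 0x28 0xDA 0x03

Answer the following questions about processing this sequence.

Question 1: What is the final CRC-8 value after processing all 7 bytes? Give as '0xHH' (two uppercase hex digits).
After byte 1 (0xF9): reg=0xE1
After byte 2 (0xD1): reg=0x90
After byte 3 (0x7C): reg=0x8A
After byte 4 (0xC0): reg=0xF1
After byte 5 (0x28): reg=0x01
After byte 6 (0xDA): reg=0x0F
After byte 7 (0x03): reg=0x24

Answer: 0x24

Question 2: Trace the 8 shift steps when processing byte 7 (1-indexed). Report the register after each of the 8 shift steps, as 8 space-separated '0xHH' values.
Answer: 0x18 0x30 0x60 0xC0 0x87 0x09 0x12 0x24

Derivation:
After byte 1 (0xF9): reg=0xE1
After byte 2 (0xD1): reg=0x90
After byte 3 (0x7C): reg=0x8A
After byte 4 (0xC0): reg=0xF1
After byte 5 (0x28): reg=0x01
After byte 6 (0xDA): reg=0x0F
Register before byte 7: 0x0F
After XOR with byte 0x03: 0x0C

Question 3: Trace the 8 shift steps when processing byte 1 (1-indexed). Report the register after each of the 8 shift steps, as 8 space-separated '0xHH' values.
Register before byte 1: 0x00
After XOR with byte 0xF9: 0xF9

Answer: 0xF5 0xED 0xDD 0xBD 0x7D 0xFA 0xF3 0xE1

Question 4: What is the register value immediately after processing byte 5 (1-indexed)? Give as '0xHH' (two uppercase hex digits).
After byte 1 (0xF9): reg=0xE1
After byte 2 (0xD1): reg=0x90
After byte 3 (0x7C): reg=0x8A
After byte 4 (0xC0): reg=0xF1
After byte 5 (0x28): reg=0x01

Answer: 0x01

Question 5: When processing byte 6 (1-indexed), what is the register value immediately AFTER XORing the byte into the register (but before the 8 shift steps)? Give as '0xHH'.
Answer: 0xDB

Derivation:
Register before byte 6: 0x01
Byte 6: 0xDA
0x01 XOR 0xDA = 0xDB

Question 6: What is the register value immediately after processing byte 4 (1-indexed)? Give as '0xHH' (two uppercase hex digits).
Answer: 0xF1

Derivation:
After byte 1 (0xF9): reg=0xE1
After byte 2 (0xD1): reg=0x90
After byte 3 (0x7C): reg=0x8A
After byte 4 (0xC0): reg=0xF1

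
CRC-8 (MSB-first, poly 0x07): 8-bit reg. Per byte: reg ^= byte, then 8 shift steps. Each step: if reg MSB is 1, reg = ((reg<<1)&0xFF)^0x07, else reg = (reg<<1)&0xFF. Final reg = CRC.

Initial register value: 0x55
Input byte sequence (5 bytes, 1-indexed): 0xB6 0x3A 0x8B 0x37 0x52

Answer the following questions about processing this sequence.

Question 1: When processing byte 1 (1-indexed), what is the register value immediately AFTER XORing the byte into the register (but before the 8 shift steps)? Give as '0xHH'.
Answer: 0xE3

Derivation:
Register before byte 1: 0x55
Byte 1: 0xB6
0x55 XOR 0xB6 = 0xE3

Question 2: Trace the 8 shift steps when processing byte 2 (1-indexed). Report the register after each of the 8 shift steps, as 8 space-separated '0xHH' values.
Answer: 0x3D 0x7A 0xF4 0xEF 0xD9 0xB5 0x6D 0xDA

Derivation:
After byte 1 (0xB6): reg=0xA7
Register before byte 2: 0xA7
After XOR with byte 0x3A: 0x9D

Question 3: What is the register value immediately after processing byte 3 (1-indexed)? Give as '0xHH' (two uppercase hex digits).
After byte 1 (0xB6): reg=0xA7
After byte 2 (0x3A): reg=0xDA
After byte 3 (0x8B): reg=0xB0

Answer: 0xB0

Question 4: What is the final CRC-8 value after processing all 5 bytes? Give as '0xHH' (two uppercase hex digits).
Answer: 0x64

Derivation:
After byte 1 (0xB6): reg=0xA7
After byte 2 (0x3A): reg=0xDA
After byte 3 (0x8B): reg=0xB0
After byte 4 (0x37): reg=0x9C
After byte 5 (0x52): reg=0x64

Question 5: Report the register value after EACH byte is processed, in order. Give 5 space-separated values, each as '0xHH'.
0xA7 0xDA 0xB0 0x9C 0x64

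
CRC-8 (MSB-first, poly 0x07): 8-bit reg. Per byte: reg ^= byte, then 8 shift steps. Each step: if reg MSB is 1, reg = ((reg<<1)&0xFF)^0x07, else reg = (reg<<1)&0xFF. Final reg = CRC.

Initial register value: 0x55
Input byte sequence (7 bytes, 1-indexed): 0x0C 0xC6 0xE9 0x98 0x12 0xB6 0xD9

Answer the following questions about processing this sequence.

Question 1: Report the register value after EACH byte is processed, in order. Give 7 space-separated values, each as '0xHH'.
0x88 0xED 0x1C 0x95 0x9C 0xD6 0x2D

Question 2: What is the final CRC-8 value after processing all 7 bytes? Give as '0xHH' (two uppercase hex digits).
After byte 1 (0x0C): reg=0x88
After byte 2 (0xC6): reg=0xED
After byte 3 (0xE9): reg=0x1C
After byte 4 (0x98): reg=0x95
After byte 5 (0x12): reg=0x9C
After byte 6 (0xB6): reg=0xD6
After byte 7 (0xD9): reg=0x2D

Answer: 0x2D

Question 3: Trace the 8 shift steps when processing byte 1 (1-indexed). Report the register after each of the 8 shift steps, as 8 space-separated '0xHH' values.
Register before byte 1: 0x55
After XOR with byte 0x0C: 0x59

Answer: 0xB2 0x63 0xC6 0x8B 0x11 0x22 0x44 0x88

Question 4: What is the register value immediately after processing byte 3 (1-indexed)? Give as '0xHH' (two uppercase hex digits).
Answer: 0x1C

Derivation:
After byte 1 (0x0C): reg=0x88
After byte 2 (0xC6): reg=0xED
After byte 3 (0xE9): reg=0x1C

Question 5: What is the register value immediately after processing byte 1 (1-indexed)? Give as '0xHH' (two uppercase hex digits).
After byte 1 (0x0C): reg=0x88

Answer: 0x88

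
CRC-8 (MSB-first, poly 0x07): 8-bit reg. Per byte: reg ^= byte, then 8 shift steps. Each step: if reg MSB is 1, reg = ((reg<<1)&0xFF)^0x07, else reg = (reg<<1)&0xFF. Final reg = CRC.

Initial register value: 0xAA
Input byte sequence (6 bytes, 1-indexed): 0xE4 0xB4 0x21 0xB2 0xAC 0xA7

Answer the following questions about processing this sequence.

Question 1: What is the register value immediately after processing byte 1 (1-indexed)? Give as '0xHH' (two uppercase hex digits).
Answer: 0xED

Derivation:
After byte 1 (0xE4): reg=0xED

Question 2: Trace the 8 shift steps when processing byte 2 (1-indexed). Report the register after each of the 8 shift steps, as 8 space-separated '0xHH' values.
After byte 1 (0xE4): reg=0xED
Register before byte 2: 0xED
After XOR with byte 0xB4: 0x59

Answer: 0xB2 0x63 0xC6 0x8B 0x11 0x22 0x44 0x88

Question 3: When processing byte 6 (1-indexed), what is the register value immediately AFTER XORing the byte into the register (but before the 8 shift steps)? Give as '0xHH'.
Register before byte 6: 0x5A
Byte 6: 0xA7
0x5A XOR 0xA7 = 0xFD

Answer: 0xFD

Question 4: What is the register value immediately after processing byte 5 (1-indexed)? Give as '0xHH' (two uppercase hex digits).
Answer: 0x5A

Derivation:
After byte 1 (0xE4): reg=0xED
After byte 2 (0xB4): reg=0x88
After byte 3 (0x21): reg=0x56
After byte 4 (0xB2): reg=0xB2
After byte 5 (0xAC): reg=0x5A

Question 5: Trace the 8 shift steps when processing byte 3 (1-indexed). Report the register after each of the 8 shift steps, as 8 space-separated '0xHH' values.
After byte 1 (0xE4): reg=0xED
After byte 2 (0xB4): reg=0x88
Register before byte 3: 0x88
After XOR with byte 0x21: 0xA9

Answer: 0x55 0xAA 0x53 0xA6 0x4B 0x96 0x2B 0x56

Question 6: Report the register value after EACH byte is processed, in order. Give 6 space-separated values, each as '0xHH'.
0xED 0x88 0x56 0xB2 0x5A 0xFD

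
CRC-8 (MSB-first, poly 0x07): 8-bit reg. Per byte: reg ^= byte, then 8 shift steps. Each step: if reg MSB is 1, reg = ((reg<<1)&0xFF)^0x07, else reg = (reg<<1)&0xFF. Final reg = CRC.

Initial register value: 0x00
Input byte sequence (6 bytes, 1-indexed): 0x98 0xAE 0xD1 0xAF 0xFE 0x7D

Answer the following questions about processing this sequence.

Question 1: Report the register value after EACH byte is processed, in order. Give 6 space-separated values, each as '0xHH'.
0xC1 0x0A 0x0F 0x69 0xEC 0xFE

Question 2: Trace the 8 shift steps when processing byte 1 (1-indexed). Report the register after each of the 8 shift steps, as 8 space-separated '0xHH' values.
Register before byte 1: 0x00
After XOR with byte 0x98: 0x98

Answer: 0x37 0x6E 0xDC 0xBF 0x79 0xF2 0xE3 0xC1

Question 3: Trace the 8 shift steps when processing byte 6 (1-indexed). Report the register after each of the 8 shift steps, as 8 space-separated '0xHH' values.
Answer: 0x25 0x4A 0x94 0x2F 0x5E 0xBC 0x7F 0xFE

Derivation:
After byte 1 (0x98): reg=0xC1
After byte 2 (0xAE): reg=0x0A
After byte 3 (0xD1): reg=0x0F
After byte 4 (0xAF): reg=0x69
After byte 5 (0xFE): reg=0xEC
Register before byte 6: 0xEC
After XOR with byte 0x7D: 0x91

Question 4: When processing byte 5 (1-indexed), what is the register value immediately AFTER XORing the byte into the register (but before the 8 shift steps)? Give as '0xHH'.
Register before byte 5: 0x69
Byte 5: 0xFE
0x69 XOR 0xFE = 0x97

Answer: 0x97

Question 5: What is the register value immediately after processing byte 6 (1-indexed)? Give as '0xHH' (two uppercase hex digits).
After byte 1 (0x98): reg=0xC1
After byte 2 (0xAE): reg=0x0A
After byte 3 (0xD1): reg=0x0F
After byte 4 (0xAF): reg=0x69
After byte 5 (0xFE): reg=0xEC
After byte 6 (0x7D): reg=0xFE

Answer: 0xFE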